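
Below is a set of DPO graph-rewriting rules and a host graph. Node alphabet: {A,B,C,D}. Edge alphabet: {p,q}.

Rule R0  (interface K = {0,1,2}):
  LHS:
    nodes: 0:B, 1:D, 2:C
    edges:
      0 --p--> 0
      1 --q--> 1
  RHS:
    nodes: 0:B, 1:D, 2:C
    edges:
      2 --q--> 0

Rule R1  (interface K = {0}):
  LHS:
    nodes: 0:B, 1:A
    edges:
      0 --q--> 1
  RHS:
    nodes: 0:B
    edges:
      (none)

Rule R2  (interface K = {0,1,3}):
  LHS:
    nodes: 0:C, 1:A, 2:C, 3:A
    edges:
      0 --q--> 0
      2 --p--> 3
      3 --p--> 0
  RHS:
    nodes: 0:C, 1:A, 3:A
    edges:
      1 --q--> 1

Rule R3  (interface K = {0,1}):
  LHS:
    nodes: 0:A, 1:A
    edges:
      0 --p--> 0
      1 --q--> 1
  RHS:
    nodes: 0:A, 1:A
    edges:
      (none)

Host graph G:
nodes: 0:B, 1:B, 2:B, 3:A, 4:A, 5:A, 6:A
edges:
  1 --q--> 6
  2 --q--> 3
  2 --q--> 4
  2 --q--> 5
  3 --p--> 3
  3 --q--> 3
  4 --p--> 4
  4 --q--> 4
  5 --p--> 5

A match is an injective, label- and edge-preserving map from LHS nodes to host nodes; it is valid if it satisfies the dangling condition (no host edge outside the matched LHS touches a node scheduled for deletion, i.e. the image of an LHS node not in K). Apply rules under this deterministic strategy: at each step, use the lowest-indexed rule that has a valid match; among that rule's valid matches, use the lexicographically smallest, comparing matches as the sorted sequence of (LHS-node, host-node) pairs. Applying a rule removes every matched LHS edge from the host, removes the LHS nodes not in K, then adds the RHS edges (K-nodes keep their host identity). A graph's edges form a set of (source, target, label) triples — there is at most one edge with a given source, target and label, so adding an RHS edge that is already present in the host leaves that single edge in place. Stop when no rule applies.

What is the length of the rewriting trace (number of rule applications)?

Answer: 5

Steps:
start.  V:7 E:9  edges: 1-q->6 2-q->3 2-q->4 2-q->5 3-p->3 3-q->3 4-p->4 4-q->4 5-p->5
1. fire R1 via {0↦1, 1↦6}  →  V:6 E:8  edges: 2-q->3 2-q->4 2-q->5 3-p->3 3-q->3 4-p->4 4-q->4 5-p->5
2. fire R3 via {0↦3, 1↦4}  →  V:6 E:6  edges: 2-q->3 2-q->4 2-q->5 3-q->3 4-p->4 5-p->5
3. fire R3 via {0↦4, 1↦3}  →  V:6 E:4  edges: 2-q->3 2-q->4 2-q->5 5-p->5
4. fire R1 via {0↦2, 1↦3}  →  V:5 E:3  edges: 2-q->4 2-q->5 5-p->5
5. fire R1 via {0↦2, 1↦4}  →  V:4 E:2  edges: 2-q->5 5-p->5
final graph: no rule applies after step 5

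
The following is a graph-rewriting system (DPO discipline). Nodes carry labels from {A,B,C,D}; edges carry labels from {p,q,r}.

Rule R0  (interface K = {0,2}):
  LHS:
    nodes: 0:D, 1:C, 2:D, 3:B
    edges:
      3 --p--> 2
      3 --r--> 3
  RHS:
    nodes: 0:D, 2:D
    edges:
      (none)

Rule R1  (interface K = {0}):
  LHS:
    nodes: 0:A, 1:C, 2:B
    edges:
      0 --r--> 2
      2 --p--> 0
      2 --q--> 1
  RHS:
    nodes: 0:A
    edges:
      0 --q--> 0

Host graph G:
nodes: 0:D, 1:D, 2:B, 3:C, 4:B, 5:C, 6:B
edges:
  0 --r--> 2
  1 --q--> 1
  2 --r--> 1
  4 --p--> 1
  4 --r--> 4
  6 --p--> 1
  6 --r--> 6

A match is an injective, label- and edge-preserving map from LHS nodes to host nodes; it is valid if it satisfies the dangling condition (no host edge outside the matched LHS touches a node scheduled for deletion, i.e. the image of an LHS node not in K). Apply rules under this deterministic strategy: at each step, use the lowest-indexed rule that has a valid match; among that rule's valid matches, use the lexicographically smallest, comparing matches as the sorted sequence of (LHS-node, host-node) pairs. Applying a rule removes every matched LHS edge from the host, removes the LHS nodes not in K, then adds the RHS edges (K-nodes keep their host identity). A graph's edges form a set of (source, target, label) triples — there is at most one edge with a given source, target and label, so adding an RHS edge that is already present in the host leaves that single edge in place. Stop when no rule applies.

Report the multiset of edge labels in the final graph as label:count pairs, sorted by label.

[0] host  ⇒  7 nodes, 7 edges  {0-r->2 1-q->1 2-r->1 4-p->1 4-r->4 6-p->1 6-r->6}
[1] R0 @ {0↦0, 1↦3, 2↦1, 3↦4}  ⇒  5 nodes, 5 edges  {0-r->2 1-q->1 2-r->1 6-p->1 6-r->6}
[2] R0 @ {0↦0, 1↦5, 2↦1, 3↦6}  ⇒  3 nodes, 3 edges  {0-r->2 1-q->1 2-r->1}
normal form: no rule applies after step 2
NF edges: [(0, 2, 'r'), (1, 1, 'q'), (2, 1, 'r')]

Answer: q:1 r:2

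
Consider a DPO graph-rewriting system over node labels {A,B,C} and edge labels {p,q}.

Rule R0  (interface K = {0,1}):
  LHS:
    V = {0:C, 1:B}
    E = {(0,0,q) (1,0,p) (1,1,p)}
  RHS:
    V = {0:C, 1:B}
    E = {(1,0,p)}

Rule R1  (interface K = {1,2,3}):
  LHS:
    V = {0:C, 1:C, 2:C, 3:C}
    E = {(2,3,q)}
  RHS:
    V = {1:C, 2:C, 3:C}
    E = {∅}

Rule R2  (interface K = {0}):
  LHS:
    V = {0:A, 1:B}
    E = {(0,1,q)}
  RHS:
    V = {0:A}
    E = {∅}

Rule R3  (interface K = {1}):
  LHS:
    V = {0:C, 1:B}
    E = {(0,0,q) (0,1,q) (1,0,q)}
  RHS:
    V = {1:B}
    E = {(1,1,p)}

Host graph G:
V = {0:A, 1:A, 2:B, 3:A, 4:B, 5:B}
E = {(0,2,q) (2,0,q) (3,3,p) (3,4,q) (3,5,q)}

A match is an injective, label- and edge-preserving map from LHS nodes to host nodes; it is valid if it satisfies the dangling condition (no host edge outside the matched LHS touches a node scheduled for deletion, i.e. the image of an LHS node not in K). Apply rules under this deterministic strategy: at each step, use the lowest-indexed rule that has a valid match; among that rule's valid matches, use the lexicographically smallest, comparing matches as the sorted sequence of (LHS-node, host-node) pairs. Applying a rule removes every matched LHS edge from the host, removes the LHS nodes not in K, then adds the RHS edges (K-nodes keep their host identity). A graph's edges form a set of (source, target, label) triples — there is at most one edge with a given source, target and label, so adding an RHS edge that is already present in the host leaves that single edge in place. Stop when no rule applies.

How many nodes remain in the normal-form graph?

Answer: 4

Derivation:
[0] host  ⇒  6 nodes, 5 edges  {0-q->2 2-q->0 3-p->3 3-q->4 3-q->5}
[1] R2 @ {0↦3, 1↦4}  ⇒  5 nodes, 4 edges  {0-q->2 2-q->0 3-p->3 3-q->5}
[2] R2 @ {0↦3, 1↦5}  ⇒  4 nodes, 3 edges  {0-q->2 2-q->0 3-p->3}
final graph: no rule applies after step 2
NF nodes: {0:A, 1:A, 2:B, 3:A}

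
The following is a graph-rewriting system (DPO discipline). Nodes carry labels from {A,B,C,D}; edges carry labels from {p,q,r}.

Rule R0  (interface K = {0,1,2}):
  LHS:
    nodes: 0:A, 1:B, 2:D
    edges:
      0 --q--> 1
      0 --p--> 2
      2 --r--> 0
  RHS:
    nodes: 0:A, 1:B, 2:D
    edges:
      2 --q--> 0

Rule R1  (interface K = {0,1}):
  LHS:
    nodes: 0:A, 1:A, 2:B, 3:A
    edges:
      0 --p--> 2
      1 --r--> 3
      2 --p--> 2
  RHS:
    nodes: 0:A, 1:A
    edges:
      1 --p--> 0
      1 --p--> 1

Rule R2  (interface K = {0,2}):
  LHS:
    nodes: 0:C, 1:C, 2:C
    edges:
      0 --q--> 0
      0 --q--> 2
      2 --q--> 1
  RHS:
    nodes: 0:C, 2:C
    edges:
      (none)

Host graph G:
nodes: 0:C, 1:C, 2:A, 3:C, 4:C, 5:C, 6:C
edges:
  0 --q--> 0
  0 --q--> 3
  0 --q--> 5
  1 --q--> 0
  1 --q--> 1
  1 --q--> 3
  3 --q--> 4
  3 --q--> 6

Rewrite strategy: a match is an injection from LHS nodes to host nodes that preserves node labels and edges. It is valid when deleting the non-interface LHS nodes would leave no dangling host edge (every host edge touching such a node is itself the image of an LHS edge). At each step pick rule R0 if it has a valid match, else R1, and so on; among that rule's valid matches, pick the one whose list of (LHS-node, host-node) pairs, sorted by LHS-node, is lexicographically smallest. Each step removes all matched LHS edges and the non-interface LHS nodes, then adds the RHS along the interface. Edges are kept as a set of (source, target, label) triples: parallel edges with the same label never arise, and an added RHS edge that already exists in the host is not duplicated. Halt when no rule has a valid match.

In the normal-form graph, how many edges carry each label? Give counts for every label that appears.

Answer: q:2

Rewrite trace:
start.  V:7 E:8  edges: 0-q->0 0-q->3 0-q->5 1-q->0 1-q->1 1-q->3 3-q->4 3-q->6
1. fire R2 via {0↦0, 1↦4, 2↦3}  →  V:6 E:5  edges: 0-q->5 1-q->0 1-q->1 1-q->3 3-q->6
2. fire R2 via {0↦1, 1↦5, 2↦0}  →  V:5 E:2  edges: 1-q->3 3-q->6
halt: no rule applies after step 2
NF edges: [(1, 3, 'q'), (3, 6, 'q')]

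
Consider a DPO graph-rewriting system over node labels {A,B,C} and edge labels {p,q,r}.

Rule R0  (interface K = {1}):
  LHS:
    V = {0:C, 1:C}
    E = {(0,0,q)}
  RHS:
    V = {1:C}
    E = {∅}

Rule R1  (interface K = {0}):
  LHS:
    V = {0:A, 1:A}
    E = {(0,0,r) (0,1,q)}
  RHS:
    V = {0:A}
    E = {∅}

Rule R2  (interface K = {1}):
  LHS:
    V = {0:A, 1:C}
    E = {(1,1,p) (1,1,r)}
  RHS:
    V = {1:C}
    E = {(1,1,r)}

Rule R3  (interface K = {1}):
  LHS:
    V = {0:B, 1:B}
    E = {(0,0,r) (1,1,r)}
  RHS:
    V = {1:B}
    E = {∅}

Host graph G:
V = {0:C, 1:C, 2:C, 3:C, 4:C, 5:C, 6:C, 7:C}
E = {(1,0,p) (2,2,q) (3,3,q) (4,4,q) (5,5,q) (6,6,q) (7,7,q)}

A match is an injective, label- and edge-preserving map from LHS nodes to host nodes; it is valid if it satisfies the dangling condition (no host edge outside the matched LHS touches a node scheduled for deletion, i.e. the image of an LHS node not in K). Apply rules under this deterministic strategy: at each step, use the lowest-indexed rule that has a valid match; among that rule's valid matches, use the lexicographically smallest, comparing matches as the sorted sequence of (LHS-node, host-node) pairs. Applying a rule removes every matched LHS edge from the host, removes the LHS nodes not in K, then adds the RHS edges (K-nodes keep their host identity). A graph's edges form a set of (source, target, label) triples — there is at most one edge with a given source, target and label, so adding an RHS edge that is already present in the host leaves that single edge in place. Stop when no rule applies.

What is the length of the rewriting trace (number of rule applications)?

start.  V:8 E:7  edges: 1-p->0 2-q->2 3-q->3 4-q->4 5-q->5 6-q->6 7-q->7
1. fire R0 via {0↦2, 1↦0}  →  V:7 E:6  edges: 1-p->0 3-q->3 4-q->4 5-q->5 6-q->6 7-q->7
2. fire R0 via {0↦3, 1↦0}  →  V:6 E:5  edges: 1-p->0 4-q->4 5-q->5 6-q->6 7-q->7
3. fire R0 via {0↦4, 1↦0}  →  V:5 E:4  edges: 1-p->0 5-q->5 6-q->6 7-q->7
4. fire R0 via {0↦5, 1↦0}  →  V:4 E:3  edges: 1-p->0 6-q->6 7-q->7
5. fire R0 via {0↦6, 1↦0}  →  V:3 E:2  edges: 1-p->0 7-q->7
6. fire R0 via {0↦7, 1↦0}  →  V:2 E:1  edges: 1-p->0
normal form: no rule applies after step 6

Answer: 6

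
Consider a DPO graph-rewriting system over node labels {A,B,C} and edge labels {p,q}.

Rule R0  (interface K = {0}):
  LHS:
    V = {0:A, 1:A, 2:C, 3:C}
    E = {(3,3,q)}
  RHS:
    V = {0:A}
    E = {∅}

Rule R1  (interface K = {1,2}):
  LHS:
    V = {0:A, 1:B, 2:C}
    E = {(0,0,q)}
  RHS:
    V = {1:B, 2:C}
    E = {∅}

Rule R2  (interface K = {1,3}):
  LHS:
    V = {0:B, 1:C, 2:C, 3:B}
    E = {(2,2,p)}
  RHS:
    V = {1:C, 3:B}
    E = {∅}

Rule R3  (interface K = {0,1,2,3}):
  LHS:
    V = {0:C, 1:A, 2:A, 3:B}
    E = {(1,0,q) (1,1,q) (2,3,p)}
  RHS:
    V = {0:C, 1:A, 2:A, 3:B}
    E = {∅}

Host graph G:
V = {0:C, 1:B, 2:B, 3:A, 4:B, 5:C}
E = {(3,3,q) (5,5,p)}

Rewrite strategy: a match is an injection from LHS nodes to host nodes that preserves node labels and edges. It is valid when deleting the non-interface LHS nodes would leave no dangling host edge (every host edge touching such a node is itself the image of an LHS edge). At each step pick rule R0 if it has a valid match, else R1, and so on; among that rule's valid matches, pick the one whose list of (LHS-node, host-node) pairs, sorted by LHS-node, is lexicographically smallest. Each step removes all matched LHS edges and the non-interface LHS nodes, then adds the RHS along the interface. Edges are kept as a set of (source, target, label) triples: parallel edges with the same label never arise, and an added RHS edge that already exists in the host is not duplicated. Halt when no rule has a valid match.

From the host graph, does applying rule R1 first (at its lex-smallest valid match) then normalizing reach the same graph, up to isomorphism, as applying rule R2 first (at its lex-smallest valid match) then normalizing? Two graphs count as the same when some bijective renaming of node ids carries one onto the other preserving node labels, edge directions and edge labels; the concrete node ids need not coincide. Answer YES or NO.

Answer: YES

Steps:
branch R1-first: apply at {0↦3, 1↦1, 2↦0} → |E|=1, then 1 more step(s) → NF |V|=3 |E|=0 V={0:C, 2:B, 4:B} E=∅
branch R2-first: apply at {0↦1, 1↦0, 2↦5, 3↦2} → |E|=1, then 1 more step(s) → NF |V|=3 |E|=0 V={0:C, 2:B, 4:B} E=∅
graphs isomorphic (equal up to label-preserving node renaming)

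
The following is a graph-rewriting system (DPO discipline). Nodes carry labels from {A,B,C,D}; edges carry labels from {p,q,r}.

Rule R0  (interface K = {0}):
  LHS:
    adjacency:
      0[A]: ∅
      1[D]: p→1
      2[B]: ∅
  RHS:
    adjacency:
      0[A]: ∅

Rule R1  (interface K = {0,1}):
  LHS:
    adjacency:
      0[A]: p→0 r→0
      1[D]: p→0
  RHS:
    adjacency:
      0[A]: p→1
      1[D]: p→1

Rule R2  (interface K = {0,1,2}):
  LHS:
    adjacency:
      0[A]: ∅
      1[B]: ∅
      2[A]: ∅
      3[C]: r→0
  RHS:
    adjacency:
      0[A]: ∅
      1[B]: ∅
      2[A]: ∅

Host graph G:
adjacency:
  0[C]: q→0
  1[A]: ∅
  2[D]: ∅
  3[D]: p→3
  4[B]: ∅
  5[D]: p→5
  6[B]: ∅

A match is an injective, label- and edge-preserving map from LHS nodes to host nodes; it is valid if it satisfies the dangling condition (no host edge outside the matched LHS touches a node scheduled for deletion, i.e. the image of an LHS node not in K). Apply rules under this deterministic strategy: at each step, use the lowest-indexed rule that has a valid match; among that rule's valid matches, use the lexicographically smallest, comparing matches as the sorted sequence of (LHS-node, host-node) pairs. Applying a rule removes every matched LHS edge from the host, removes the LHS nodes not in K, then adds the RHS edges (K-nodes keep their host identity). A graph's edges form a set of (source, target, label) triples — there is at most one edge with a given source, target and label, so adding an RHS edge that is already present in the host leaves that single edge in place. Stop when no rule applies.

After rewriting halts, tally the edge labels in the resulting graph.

start.  V:7 E:3  edges: 0-q->0 3-p->3 5-p->5
1. fire R0 via {0↦1, 1↦3, 2↦4}  →  V:5 E:2  edges: 0-q->0 5-p->5
2. fire R0 via {0↦1, 1↦5, 2↦6}  →  V:3 E:1  edges: 0-q->0
final graph: no rule applies after step 2
NF edges: [(0, 0, 'q')]

Answer: q:1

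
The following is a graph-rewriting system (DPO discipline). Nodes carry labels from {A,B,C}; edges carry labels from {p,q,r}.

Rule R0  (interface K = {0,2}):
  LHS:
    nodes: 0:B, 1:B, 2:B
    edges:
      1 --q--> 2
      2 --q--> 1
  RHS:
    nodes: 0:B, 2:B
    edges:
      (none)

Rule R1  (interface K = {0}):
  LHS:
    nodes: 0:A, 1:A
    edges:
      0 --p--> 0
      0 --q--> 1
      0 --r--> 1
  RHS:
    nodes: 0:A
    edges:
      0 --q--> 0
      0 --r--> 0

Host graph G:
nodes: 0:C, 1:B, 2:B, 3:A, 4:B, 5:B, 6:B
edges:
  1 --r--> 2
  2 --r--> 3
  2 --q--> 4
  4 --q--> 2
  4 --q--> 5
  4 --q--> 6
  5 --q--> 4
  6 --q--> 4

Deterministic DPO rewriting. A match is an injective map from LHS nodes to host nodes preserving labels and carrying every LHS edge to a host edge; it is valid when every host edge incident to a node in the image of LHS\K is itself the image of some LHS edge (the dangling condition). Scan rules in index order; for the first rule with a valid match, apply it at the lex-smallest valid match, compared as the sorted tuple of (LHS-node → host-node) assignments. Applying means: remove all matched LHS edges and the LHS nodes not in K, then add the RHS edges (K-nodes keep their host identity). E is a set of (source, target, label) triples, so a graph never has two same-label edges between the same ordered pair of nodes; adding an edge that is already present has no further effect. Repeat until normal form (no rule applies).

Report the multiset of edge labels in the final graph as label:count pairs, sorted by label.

start.  V:7 E:8  edges: 1-r->2 2-r->3 2-q->4 4-q->2 4-q->5 4-q->6 5-q->4 6-q->4
1. fire R0 via {0↦1, 1↦5, 2↦4}  →  V:6 E:6  edges: 1-r->2 2-r->3 2-q->4 4-q->2 4-q->6 6-q->4
2. fire R0 via {0↦1, 1↦6, 2↦4}  →  V:5 E:4  edges: 1-r->2 2-r->3 2-q->4 4-q->2
3. fire R0 via {0↦1, 1↦4, 2↦2}  →  V:4 E:2  edges: 1-r->2 2-r->3
final graph: no rule applies after step 3
NF edges: [(1, 2, 'r'), (2, 3, 'r')]

Answer: r:2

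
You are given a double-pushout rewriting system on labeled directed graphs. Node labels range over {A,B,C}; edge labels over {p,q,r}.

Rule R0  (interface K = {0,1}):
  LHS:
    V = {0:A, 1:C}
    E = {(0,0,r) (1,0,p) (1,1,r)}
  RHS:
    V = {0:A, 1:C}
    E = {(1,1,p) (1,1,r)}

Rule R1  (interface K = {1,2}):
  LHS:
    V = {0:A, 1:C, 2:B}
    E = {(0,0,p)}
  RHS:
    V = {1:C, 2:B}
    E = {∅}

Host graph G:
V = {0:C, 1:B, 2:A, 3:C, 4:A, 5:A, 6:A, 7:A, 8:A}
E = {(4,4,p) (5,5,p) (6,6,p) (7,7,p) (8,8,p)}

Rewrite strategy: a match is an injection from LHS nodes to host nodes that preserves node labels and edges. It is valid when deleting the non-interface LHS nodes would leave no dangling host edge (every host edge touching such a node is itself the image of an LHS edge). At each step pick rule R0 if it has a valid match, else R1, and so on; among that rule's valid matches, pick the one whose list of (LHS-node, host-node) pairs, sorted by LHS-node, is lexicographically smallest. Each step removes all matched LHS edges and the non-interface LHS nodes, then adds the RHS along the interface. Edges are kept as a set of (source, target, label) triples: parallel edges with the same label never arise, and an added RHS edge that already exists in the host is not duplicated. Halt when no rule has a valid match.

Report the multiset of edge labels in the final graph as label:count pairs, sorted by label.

[0] host  ⇒  9 nodes, 5 edges  {4-p->4 5-p->5 6-p->6 7-p->7 8-p->8}
[1] R1 @ {0↦4, 1↦0, 2↦1}  ⇒  8 nodes, 4 edges  {5-p->5 6-p->6 7-p->7 8-p->8}
[2] R1 @ {0↦5, 1↦0, 2↦1}  ⇒  7 nodes, 3 edges  {6-p->6 7-p->7 8-p->8}
[3] R1 @ {0↦6, 1↦0, 2↦1}  ⇒  6 nodes, 2 edges  {7-p->7 8-p->8}
[4] R1 @ {0↦7, 1↦0, 2↦1}  ⇒  5 nodes, 1 edges  {8-p->8}
[5] R1 @ {0↦8, 1↦0, 2↦1}  ⇒  4 nodes, 0 edges  {∅}
halt: no rule applies after step 5
NF edges: []

Answer: (no edges)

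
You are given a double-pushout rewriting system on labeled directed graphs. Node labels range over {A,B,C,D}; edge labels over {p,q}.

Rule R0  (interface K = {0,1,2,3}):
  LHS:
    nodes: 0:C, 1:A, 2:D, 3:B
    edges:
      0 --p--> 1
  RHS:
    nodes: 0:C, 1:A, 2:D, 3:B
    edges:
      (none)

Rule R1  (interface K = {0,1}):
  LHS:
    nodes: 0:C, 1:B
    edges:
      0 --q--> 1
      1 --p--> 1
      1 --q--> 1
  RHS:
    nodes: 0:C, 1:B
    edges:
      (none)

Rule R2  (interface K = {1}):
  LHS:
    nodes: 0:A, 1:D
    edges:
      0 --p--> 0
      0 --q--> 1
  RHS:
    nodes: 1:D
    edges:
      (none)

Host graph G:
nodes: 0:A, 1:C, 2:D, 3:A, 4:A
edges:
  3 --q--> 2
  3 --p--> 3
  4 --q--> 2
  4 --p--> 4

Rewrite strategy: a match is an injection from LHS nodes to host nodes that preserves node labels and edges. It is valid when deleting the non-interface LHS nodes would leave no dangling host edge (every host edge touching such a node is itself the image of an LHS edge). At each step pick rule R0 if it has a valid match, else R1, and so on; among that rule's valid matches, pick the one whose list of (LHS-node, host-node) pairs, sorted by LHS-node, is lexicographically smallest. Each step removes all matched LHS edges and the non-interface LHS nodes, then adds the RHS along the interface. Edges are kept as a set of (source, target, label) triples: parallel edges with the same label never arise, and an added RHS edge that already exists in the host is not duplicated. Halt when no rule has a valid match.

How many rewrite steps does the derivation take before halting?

Answer: 2

Derivation:
[0] host  ⇒  5 nodes, 4 edges  {3-q->2 3-p->3 4-q->2 4-p->4}
[1] R2 @ {0↦3, 1↦2}  ⇒  4 nodes, 2 edges  {4-q->2 4-p->4}
[2] R2 @ {0↦4, 1↦2}  ⇒  3 nodes, 0 edges  {∅}
normal form: no rule applies after step 2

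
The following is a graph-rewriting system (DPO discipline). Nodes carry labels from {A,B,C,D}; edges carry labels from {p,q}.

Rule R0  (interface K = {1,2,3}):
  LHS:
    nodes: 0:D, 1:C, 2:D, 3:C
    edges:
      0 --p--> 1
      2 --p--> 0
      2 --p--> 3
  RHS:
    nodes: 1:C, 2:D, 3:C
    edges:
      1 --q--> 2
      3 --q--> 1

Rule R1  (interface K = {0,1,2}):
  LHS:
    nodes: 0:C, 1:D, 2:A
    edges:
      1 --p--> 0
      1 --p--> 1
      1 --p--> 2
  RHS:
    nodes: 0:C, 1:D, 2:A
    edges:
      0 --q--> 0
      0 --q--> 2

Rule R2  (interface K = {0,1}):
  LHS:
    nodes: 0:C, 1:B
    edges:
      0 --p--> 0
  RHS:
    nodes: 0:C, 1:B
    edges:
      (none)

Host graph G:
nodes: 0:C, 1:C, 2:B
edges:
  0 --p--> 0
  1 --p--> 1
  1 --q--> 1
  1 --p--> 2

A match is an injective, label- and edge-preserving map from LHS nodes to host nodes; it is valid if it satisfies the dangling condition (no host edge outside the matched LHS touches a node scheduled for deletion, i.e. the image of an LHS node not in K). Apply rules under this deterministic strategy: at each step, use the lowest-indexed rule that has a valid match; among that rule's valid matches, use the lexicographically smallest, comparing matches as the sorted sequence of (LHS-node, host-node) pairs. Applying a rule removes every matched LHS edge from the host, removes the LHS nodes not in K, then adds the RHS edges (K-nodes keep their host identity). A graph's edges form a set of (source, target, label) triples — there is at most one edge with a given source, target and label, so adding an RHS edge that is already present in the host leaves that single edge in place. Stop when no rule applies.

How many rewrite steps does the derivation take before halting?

start.  V:3 E:4  edges: 0-p->0 1-p->1 1-q->1 1-p->2
1. fire R2 via {0↦0, 1↦2}  →  V:3 E:3  edges: 1-p->1 1-q->1 1-p->2
2. fire R2 via {0↦1, 1↦2}  →  V:3 E:2  edges: 1-q->1 1-p->2
normal form: no rule applies after step 2

Answer: 2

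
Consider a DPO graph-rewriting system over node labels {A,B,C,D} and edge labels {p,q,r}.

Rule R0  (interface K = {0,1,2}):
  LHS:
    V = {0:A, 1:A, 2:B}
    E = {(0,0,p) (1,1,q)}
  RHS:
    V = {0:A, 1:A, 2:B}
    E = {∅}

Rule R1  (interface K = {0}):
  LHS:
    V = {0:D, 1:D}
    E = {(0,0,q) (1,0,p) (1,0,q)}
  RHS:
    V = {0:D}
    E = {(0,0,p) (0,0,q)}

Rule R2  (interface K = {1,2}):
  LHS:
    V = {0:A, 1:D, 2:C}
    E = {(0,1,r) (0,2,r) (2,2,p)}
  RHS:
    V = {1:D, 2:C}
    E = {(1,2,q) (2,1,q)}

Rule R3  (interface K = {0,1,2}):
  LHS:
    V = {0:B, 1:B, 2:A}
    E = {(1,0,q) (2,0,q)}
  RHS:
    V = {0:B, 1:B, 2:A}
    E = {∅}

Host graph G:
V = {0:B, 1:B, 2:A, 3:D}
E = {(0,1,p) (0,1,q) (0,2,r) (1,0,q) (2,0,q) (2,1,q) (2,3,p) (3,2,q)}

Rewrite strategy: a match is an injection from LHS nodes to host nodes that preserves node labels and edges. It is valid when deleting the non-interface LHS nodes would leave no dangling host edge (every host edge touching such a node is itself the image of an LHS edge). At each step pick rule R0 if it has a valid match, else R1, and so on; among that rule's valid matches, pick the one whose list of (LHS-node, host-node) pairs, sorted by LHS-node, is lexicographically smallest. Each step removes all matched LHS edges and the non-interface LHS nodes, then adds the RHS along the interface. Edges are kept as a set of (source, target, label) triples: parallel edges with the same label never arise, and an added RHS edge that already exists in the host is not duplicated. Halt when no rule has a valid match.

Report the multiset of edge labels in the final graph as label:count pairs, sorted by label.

Answer: p:2 q:1 r:1

Steps:
start.  V:4 E:8  edges: 0-p->1 0-q->1 0-r->2 1-q->0 2-q->0 2-q->1 2-p->3 3-q->2
1. fire R3 via {0↦0, 1↦1, 2↦2}  →  V:4 E:6  edges: 0-p->1 0-q->1 0-r->2 2-q->1 2-p->3 3-q->2
2. fire R3 via {0↦1, 1↦0, 2↦2}  →  V:4 E:4  edges: 0-p->1 0-r->2 2-p->3 3-q->2
normal form: no rule applies after step 2
NF edges: [(0, 1, 'p'), (0, 2, 'r'), (2, 3, 'p'), (3, 2, 'q')]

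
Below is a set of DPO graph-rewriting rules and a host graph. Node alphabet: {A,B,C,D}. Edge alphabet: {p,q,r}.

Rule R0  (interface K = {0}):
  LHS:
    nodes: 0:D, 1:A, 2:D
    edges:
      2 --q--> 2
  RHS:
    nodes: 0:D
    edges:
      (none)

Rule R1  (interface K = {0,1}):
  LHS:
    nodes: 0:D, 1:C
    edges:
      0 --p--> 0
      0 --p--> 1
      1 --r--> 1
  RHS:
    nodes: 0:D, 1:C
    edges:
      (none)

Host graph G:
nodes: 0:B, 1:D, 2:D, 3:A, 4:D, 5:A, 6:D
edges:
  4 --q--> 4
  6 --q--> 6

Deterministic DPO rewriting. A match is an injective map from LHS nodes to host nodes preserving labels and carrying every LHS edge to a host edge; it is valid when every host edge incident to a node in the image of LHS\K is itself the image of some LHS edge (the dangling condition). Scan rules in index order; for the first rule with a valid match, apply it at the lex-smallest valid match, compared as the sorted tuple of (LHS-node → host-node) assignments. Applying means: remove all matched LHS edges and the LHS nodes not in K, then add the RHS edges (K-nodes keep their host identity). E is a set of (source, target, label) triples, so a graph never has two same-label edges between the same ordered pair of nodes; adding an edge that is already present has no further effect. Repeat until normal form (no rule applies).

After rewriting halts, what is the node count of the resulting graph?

Answer: 3

Steps:
start.  V:7 E:2  edges: 4-q->4 6-q->6
1. fire R0 via {0↦1, 1↦3, 2↦4}  →  V:5 E:1  edges: 6-q->6
2. fire R0 via {0↦1, 1↦5, 2↦6}  →  V:3 E:0  edges: ∅
final graph: no rule applies after step 2
NF nodes: {0:B, 1:D, 2:D}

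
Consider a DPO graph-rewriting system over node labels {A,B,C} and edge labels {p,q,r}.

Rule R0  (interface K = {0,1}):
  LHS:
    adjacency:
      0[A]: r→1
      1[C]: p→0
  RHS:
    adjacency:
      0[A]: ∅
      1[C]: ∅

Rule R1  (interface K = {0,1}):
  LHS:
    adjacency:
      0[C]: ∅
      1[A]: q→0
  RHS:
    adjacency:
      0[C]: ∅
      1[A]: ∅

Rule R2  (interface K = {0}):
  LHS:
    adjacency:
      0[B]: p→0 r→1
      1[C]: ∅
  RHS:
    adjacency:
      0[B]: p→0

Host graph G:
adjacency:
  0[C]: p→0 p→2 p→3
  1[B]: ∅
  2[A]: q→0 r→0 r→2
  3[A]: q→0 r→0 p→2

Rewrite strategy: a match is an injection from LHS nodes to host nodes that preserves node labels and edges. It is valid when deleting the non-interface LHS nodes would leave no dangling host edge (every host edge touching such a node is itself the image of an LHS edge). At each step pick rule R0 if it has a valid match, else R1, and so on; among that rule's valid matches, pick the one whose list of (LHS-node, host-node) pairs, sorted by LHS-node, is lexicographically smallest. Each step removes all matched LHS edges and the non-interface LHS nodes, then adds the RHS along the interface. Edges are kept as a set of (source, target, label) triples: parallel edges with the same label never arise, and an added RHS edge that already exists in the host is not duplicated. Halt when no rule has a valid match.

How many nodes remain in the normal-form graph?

Answer: 4

Steps:
initial: |V|=4 |E|=9  E = 0-p->0 0-p->2 0-p->3 2-q->0 2-r->0 2-r->2 3-q->0 3-r->0 3-p->2
step 1: apply R0 at {0↦2, 1↦0}  → |V|=4 |E|=7  E = 0-p->0 0-p->3 2-q->0 2-r->2 3-q->0 3-r->0 3-p->2
step 2: apply R0 at {0↦3, 1↦0}  → |V|=4 |E|=5  E = 0-p->0 2-q->0 2-r->2 3-q->0 3-p->2
step 3: apply R1 at {0↦0, 1↦2}  → |V|=4 |E|=4  E = 0-p->0 2-r->2 3-q->0 3-p->2
step 4: apply R1 at {0↦0, 1↦3}  → |V|=4 |E|=3  E = 0-p->0 2-r->2 3-p->2
normal form: no rule applies after step 4
NF nodes: {0:C, 1:B, 2:A, 3:A}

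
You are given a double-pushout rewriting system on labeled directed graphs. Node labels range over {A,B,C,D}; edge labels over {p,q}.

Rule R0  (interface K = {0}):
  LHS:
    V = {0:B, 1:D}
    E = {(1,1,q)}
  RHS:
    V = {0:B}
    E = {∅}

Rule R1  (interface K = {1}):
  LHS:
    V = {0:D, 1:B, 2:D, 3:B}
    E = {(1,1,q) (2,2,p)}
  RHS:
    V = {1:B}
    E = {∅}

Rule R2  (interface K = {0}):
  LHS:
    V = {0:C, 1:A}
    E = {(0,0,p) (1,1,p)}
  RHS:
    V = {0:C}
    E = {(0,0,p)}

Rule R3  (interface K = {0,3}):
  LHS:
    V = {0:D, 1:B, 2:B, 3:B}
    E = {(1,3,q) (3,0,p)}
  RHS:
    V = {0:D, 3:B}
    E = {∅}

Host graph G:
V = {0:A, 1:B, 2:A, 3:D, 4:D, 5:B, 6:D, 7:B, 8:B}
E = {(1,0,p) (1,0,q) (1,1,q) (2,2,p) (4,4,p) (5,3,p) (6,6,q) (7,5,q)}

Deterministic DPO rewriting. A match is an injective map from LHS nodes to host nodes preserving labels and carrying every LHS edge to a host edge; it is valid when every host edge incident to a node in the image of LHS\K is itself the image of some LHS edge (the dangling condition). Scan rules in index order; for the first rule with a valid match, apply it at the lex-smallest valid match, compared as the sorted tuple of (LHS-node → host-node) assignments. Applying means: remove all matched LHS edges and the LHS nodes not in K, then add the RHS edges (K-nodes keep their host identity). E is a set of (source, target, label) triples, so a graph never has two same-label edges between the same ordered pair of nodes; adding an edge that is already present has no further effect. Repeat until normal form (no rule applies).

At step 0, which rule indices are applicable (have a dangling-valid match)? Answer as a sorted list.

R0: 4 valid matches — {0↦1, 1↦6}, {0↦5, 1↦6}, {0↦7, 1↦6} (+1 more)
R1: no valid match — 6 raw matches, all fail dangling condition
R2: no valid match — LHS pattern not found
R3: 1 valid match — {0↦3, 1↦7, 2↦8, 3↦5}

Answer: [R0,R3]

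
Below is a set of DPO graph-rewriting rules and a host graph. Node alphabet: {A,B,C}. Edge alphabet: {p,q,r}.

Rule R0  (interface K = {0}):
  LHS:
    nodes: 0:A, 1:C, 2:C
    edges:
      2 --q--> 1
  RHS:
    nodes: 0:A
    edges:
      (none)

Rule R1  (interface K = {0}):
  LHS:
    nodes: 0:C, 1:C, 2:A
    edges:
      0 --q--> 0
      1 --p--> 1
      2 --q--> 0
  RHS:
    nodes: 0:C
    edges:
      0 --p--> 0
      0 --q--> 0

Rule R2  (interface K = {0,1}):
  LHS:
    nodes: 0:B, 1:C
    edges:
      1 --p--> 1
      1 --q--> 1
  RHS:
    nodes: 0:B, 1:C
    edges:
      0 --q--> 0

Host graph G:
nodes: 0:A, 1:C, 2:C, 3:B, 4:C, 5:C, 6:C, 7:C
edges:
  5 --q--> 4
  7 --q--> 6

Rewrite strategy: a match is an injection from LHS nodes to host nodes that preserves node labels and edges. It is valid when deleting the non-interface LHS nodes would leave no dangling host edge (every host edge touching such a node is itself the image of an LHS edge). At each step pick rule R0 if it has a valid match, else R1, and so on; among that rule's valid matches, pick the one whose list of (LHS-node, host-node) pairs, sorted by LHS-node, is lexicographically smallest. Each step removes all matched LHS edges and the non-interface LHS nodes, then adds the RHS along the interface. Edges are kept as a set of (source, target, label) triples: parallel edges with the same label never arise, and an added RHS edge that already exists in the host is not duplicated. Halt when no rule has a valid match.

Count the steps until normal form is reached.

[0] host  ⇒  8 nodes, 2 edges  {5-q->4 7-q->6}
[1] R0 @ {0↦0, 1↦4, 2↦5}  ⇒  6 nodes, 1 edges  {7-q->6}
[2] R0 @ {0↦0, 1↦6, 2↦7}  ⇒  4 nodes, 0 edges  {∅}
final graph: no rule applies after step 2

Answer: 2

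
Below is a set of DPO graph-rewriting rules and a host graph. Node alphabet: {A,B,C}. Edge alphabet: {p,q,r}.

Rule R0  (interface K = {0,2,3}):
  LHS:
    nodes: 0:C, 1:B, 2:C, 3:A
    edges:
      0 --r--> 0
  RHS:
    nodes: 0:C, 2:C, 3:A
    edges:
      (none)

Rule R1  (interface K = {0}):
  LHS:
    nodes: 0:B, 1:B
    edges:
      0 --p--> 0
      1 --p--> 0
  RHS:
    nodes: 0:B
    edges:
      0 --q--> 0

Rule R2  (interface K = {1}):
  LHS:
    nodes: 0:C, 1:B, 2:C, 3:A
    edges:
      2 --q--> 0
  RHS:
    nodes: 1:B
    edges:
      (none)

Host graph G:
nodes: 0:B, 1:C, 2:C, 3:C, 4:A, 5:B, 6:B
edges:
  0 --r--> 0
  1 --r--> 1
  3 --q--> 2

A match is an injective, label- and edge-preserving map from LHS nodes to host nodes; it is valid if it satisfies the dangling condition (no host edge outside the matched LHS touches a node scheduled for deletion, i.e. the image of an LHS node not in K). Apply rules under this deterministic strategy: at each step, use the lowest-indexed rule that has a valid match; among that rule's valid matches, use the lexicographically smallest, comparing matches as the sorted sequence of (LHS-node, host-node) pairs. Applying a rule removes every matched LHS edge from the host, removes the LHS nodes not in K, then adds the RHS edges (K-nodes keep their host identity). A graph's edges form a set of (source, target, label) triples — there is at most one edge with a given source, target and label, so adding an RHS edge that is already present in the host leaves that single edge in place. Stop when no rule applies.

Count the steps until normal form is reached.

Answer: 2

Derivation:
initial: |V|=7 |E|=3  E = 0-r->0 1-r->1 3-q->2
step 1: apply R0 at {0↦1, 1↦5, 2↦2, 3↦4}  → |V|=6 |E|=2  E = 0-r->0 3-q->2
step 2: apply R2 at {0↦2, 1↦0, 2↦3, 3↦4}  → |V|=3 |E|=1  E = 0-r->0
halt: no rule applies after step 2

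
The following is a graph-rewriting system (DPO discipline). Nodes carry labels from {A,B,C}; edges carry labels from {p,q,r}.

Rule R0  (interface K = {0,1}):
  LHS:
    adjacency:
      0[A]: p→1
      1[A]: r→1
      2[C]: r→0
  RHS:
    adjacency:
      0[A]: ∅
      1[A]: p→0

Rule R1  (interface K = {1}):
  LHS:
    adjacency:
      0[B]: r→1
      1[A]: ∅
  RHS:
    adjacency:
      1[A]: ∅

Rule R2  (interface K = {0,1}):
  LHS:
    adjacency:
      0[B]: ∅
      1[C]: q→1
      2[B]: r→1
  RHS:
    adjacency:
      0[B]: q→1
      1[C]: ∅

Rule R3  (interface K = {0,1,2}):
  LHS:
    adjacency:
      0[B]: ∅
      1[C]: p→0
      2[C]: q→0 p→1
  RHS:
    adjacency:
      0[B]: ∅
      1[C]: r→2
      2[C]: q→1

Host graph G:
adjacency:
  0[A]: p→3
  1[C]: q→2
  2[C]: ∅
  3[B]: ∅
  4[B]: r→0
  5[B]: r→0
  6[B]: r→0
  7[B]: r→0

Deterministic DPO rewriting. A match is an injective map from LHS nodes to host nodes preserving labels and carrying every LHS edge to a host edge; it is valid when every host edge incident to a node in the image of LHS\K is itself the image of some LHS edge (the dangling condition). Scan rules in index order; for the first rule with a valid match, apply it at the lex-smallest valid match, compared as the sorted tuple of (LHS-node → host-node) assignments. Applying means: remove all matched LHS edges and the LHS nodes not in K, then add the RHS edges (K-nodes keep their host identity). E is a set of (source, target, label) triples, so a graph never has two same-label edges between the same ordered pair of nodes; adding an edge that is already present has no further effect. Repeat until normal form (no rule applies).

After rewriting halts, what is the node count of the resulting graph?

Answer: 4

Rewrite trace:
start.  V:8 E:6  edges: 0-p->3 1-q->2 4-r->0 5-r->0 6-r->0 7-r->0
1. fire R1 via {0↦4, 1↦0}  →  V:7 E:5  edges: 0-p->3 1-q->2 5-r->0 6-r->0 7-r->0
2. fire R1 via {0↦5, 1↦0}  →  V:6 E:4  edges: 0-p->3 1-q->2 6-r->0 7-r->0
3. fire R1 via {0↦6, 1↦0}  →  V:5 E:3  edges: 0-p->3 1-q->2 7-r->0
4. fire R1 via {0↦7, 1↦0}  →  V:4 E:2  edges: 0-p->3 1-q->2
normal form: no rule applies after step 4
NF nodes: {0:A, 1:C, 2:C, 3:B}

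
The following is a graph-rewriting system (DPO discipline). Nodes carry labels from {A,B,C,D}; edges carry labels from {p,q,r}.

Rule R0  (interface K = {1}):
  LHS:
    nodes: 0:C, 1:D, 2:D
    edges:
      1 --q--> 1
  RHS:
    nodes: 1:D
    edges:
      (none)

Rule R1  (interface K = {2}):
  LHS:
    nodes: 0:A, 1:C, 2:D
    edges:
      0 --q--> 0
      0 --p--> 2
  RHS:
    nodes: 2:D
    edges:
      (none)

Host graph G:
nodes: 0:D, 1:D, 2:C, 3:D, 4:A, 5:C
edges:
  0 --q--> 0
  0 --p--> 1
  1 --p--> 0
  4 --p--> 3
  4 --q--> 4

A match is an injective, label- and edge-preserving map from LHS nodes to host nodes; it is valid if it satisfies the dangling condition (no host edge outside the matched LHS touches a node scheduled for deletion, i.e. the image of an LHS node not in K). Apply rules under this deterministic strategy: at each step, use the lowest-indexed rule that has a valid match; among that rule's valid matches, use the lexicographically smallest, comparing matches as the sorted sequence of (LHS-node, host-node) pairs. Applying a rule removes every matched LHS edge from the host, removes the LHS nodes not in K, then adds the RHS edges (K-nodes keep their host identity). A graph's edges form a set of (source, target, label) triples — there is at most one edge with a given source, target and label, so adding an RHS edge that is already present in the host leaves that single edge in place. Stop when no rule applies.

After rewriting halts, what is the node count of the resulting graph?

Answer: 2

Derivation:
[0] host  ⇒  6 nodes, 5 edges  {0-q->0 0-p->1 1-p->0 4-p->3 4-q->4}
[1] R1 @ {0↦4, 1↦2, 2↦3}  ⇒  4 nodes, 3 edges  {0-q->0 0-p->1 1-p->0}
[2] R0 @ {0↦5, 1↦0, 2↦3}  ⇒  2 nodes, 2 edges  {0-p->1 1-p->0}
halt: no rule applies after step 2
NF nodes: {0:D, 1:D}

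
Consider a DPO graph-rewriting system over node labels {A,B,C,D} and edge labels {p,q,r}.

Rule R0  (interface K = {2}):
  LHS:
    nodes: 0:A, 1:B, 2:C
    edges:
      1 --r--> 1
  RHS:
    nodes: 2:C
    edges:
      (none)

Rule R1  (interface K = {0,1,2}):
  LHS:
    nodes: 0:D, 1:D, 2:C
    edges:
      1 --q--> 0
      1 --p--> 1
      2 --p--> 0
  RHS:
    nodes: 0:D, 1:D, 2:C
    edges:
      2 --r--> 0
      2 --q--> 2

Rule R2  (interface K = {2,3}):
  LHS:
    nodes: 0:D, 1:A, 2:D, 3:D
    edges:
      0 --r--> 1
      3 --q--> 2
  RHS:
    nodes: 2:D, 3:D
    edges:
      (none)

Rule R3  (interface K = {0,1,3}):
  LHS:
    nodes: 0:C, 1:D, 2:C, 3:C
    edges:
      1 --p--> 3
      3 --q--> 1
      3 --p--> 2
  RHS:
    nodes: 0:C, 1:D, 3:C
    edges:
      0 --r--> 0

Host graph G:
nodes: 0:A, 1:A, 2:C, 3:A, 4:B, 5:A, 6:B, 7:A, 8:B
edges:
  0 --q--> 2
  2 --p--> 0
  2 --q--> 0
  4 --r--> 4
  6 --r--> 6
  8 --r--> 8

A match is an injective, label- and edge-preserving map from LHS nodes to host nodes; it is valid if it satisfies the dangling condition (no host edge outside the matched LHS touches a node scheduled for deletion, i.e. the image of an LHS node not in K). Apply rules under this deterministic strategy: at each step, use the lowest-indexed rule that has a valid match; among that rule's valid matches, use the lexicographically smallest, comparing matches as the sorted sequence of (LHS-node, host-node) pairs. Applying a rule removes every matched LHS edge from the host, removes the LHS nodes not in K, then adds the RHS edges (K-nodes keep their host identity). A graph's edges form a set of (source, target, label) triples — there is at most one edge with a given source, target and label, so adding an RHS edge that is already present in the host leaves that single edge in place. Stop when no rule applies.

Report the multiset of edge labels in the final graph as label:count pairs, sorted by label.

[0] host  ⇒  9 nodes, 6 edges  {0-q->2 2-p->0 2-q->0 4-r->4 6-r->6 8-r->8}
[1] R0 @ {0↦1, 1↦4, 2↦2}  ⇒  7 nodes, 5 edges  {0-q->2 2-p->0 2-q->0 6-r->6 8-r->8}
[2] R0 @ {0↦3, 1↦6, 2↦2}  ⇒  5 nodes, 4 edges  {0-q->2 2-p->0 2-q->0 8-r->8}
[3] R0 @ {0↦5, 1↦8, 2↦2}  ⇒  3 nodes, 3 edges  {0-q->2 2-p->0 2-q->0}
final graph: no rule applies after step 3
NF edges: [(0, 2, 'q'), (2, 0, 'p'), (2, 0, 'q')]

Answer: p:1 q:2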